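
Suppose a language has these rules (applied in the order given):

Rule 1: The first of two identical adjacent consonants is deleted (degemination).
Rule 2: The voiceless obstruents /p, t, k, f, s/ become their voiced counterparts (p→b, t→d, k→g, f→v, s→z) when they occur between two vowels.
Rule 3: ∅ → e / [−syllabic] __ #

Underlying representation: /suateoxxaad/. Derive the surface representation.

suadeoxaade

Rule 1 (degemination): /xx/ is a geminate; the first /x/ deletes. /suateoxxaad/ → suateoxaad.
Rule 2 (intervocalic voicing): /t/ is a voiceless obstruent between vowels /a/ and /e/, so it voices to [d]. /suateoxaad/ → suadeoxaad.
Rule 3 (final e-epenthesis): the form ends in the consonant /d/, so [e] is inserted word-finally. /suadeoxaad/ → suadeoxaade.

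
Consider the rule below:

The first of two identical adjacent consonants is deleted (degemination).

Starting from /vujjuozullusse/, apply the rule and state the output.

vujuozuluse

/jj/ is a geminate; the first /j/ deletes.
/ll/ is a geminate; the first /l/ deletes.
/ss/ is a geminate; the first /s/ deletes.
The other instances of /v/, /j/, /z/, /l/, /s/ do not occur in the required environment and remain unchanged.
Surface form: [vujuozuluse].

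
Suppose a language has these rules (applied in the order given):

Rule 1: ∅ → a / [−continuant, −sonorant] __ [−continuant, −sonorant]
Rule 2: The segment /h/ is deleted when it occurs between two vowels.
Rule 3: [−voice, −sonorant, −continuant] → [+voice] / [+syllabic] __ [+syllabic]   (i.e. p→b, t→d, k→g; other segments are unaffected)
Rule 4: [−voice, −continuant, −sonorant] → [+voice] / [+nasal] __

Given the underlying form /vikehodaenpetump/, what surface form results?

Rule 1 (stop-cluster a-epenthesis): no segment meets the environment; /vikehodaenpetump/ is unchanged.
Rule 2 (intervocalic h-deletion): /h/ occurs between vowels /e/ and /o/, so it deletes. /vikehodaenpetump/ → vikeodaenpetump.
Rule 3 (intervocalic voicing): /k/ is a voiceless stop between vowels /i/ and /e/, so it voices to [g]. /t/ is a voiceless stop between vowels /e/ and /u/, so it voices to [d]. /vikeodaenpetump/ → vigeodaenpedump.
Rule 4 (post-nasal voicing): /p/ is a voiceless stop immediately after the nasal /n/, so it voices to [b]. /p/ is a voiceless stop immediately after the nasal /m/, so it voices to [b]. /vigeodaenpedump/ → vigeodaenbedumb.

vigeodaenbedumb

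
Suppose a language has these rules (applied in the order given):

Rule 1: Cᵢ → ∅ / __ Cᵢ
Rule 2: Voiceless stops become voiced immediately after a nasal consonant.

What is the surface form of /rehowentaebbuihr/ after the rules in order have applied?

Rule 1 (degemination): /bb/ is a geminate; the first /b/ deletes. /rehowentaebbuihr/ → rehowentaebuihr.
Rule 2 (post-nasal voicing): /t/ is a voiceless stop immediately after the nasal /n/, so it voices to [d]. /rehowentaebuihr/ → rehowendaebuihr.

rehowendaebuihr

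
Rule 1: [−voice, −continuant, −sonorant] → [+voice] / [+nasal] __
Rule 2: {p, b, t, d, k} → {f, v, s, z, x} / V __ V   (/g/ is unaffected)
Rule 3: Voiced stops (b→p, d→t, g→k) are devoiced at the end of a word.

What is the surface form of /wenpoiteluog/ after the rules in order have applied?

wenboiseluok

Rule 1 (post-nasal voicing): /p/ is a voiceless stop immediately after the nasal /n/, so it voices to [b]. /wenpoiteluog/ → wenboiteluog.
Rule 2 (intervocalic spirantization): /t/ is a stop between vowels /i/ and /e/, so it spirantizes to the fricative [s]. /wenboiteluog/ → wenboiseluog.
Rule 3 (final devoicing): /g/ is a voiced stop in word-final position, so it devoices to [k]. /wenboiseluog/ → wenboiseluok.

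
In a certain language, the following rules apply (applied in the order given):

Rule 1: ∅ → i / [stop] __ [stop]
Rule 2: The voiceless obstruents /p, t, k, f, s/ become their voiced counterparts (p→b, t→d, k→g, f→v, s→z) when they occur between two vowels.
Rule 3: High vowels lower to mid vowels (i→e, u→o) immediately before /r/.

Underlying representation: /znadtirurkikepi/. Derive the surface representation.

Rule 1 (stop-cluster i-epenthesis): /d/ and /t/ form a stop–stop cluster, so [i] is inserted between them. /znadtirurkikepi/ → znaditirurkikepi.
Rule 2 (intervocalic voicing): /t/ is a voiceless obstruent between vowels /i/ and /i/, so it voices to [d]. /k/ is a voiceless obstruent between vowels /i/ and /e/, so it voices to [g]. /p/ is a voiceless obstruent between vowels /e/ and /i/, so it voices to [b]. /znaditirurkikepi/ → znadidirurkigebi.
Rule 3 (pre-rhotic lowering): /i/ is a high vowel immediately before /r/, so it lowers to [e]. /u/ is a high vowel immediately before /r/, so it lowers to [o]. /znadidirurkigebi/ → znadiderorkigebi.

znadiderorkigebi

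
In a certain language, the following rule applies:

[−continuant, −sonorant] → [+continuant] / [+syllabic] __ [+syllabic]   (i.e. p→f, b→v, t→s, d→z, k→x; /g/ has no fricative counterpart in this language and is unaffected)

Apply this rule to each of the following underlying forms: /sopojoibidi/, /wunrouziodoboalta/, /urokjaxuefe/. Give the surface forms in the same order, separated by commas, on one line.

sofojoivizi, wunrouziozovoalta, urokjaxuefe

/sopojoibidi/: /p/ is a stop between vowels /o/ and /o/, so it spirantizes to the fricative [f]. /b/ is a stop between vowels /i/ and /i/, so it spirantizes to the fricative [v]. /d/ is a stop between vowels /i/ and /i/, so it spirantizes to the fricative [z]. → [sofojoivizi].
/wunrouziodoboalta/: /d/ is a stop between vowels /o/ and /o/, so it spirantizes to the fricative [z]. /b/ is a stop between vowels /o/ and /o/, so it spirantizes to the fricative [v]. → [wunrouziozovoalta].
/urokjaxuefe/: the rule's environment is not met; surfaces unchanged as [urokjaxuefe].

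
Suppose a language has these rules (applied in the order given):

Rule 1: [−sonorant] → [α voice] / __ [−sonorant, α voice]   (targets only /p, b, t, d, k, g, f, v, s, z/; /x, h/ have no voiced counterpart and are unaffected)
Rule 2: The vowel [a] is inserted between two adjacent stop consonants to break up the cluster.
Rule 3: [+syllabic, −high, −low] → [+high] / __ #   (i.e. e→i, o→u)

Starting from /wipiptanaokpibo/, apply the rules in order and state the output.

wipipatanaokapibu

Rule 1 (regressive voicing assimilation): no segment meets the environment; /wipiptanaokpibo/ is unchanged.
Rule 2 (stop-cluster a-epenthesis): /p/ and /t/ form a stop–stop cluster, so [a] is inserted between them. /k/ and /p/ form a stop–stop cluster, so [a] is inserted between them. /wipiptanaokpibo/ → wipipatanaokapibo.
Rule 3 (final vowel raising): /o/ is a mid vowel in word-final position, so it raises to [u]. /wipipatanaokapibo/ → wipipatanaokapibu.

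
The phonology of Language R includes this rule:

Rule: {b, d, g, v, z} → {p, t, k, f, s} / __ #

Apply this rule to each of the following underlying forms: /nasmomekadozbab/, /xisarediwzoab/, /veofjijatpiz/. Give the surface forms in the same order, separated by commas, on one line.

nasmomekadozbap, xisarediwzoap, veofjijatpis

/nasmomekadozbab/: /b/ is a voiced obstruent in word-final position, so it devoices to [p]. → [nasmomekadozbap].
/xisarediwzoab/: /b/ is a voiced obstruent in word-final position, so it devoices to [p]. → [xisarediwzoap].
/veofjijatpiz/: /z/ is a voiced obstruent in word-final position, so it devoices to [s]. → [veofjijatpis].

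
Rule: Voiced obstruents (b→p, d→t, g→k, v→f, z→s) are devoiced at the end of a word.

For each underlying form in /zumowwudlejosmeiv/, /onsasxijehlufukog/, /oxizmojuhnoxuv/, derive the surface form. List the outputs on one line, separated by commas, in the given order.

zumowwudlejosmeif, onsasxijehlufukok, oxizmojuhnoxuf

/zumowwudlejosmeiv/: /v/ is a voiced obstruent in word-final position, so it devoices to [f]. → [zumowwudlejosmeif].
/onsasxijehlufukog/: /g/ is a voiced obstruent in word-final position, so it devoices to [k]. → [onsasxijehlufukok].
/oxizmojuhnoxuv/: /v/ is a voiced obstruent in word-final position, so it devoices to [f]. → [oxizmojuhnoxuf].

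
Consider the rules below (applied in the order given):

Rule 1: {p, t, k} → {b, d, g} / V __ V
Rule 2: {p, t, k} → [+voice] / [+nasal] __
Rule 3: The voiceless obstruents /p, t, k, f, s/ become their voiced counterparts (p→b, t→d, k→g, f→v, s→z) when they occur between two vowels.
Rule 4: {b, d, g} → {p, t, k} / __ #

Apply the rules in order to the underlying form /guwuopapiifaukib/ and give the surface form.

Rule 1 (intervocalic voicing): /p/ is a voiceless stop between vowels /o/ and /a/, so it voices to [b]. /p/ is a voiceless stop between vowels /a/ and /i/, so it voices to [b]. /k/ is a voiceless stop between vowels /u/ and /i/, so it voices to [g]. /guwuopapiifaukib/ → guwuobabiifaugib.
Rule 2 (post-nasal voicing): no segment meets the environment; /guwuobabiifaugib/ is unchanged.
Rule 3 (intervocalic voicing): /f/ is a voiceless obstruent between vowels /i/ and /a/, so it voices to [v]. /guwuobabiifaugib/ → guwuobabiivaugib.
Rule 4 (final devoicing): /b/ is a voiced stop in word-final position, so it devoices to [p]. /guwuobabiivaugib/ → guwuobabiivaugip.

guwuobabiivaugip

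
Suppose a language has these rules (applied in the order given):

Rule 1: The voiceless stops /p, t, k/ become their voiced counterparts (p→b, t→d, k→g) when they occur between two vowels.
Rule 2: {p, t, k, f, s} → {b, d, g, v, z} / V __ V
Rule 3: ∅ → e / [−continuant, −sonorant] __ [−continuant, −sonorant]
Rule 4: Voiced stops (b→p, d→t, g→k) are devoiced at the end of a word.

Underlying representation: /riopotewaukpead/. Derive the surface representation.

Rule 1 (intervocalic voicing): /p/ is a voiceless stop between vowels /o/ and /o/, so it voices to [b]. /t/ is a voiceless stop between vowels /o/ and /e/, so it voices to [d]. /riopotewaukpead/ → riobodewaukpead.
Rule 2 (intervocalic voicing): no segment meets the environment; /riobodewaukpead/ is unchanged.
Rule 3 (stop-cluster e-epenthesis): /k/ and /p/ form a stop–stop cluster, so [e] is inserted between them. /riobodewaukpead/ → riobodewaukepead.
Rule 4 (final devoicing): /d/ is a voiced stop in word-final position, so it devoices to [t]. /riobodewaukepead/ → riobodewaukepeat.

riobodewaukepeat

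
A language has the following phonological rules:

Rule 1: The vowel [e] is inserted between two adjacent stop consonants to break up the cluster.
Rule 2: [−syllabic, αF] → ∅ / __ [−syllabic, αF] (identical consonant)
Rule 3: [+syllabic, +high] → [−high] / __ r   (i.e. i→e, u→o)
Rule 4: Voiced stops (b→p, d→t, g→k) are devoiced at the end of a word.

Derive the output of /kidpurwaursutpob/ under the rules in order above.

kideporwaorsutepop

Rule 1 (stop-cluster e-epenthesis): /d/ and /p/ form a stop–stop cluster, so [e] is inserted between them. /t/ and /p/ form a stop–stop cluster, so [e] is inserted between them. /kidpurwaursutpob/ → kidepurwaursutepob.
Rule 2 (degemination): no segment meets the environment; /kidepurwaursutepob/ is unchanged.
Rule 3 (pre-rhotic lowering): /u/ is a high vowel immediately before /r/, so it lowers to [o]. /u/ is a high vowel immediately before /r/, so it lowers to [o]. /kidepurwaursutepob/ → kideporwaorsutepob.
Rule 4 (final devoicing): /b/ is a voiced stop in word-final position, so it devoices to [p]. /kideporwaorsutepob/ → kideporwaorsutepop.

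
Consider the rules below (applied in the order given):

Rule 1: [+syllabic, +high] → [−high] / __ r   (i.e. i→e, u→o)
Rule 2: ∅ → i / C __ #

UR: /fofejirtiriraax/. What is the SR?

fofejertereraaxi

Rule 1 (pre-rhotic lowering): /i/ is a high vowel immediately before /r/, so it lowers to [e]. /i/ is a high vowel immediately before /r/, so it lowers to [e]. /i/ is a high vowel immediately before /r/, so it lowers to [e]. /fofejirtiriraax/ → fofejertereraax.
Rule 2 (final i-epenthesis): the form ends in the consonant /x/, so [i] is inserted word-finally. /fofejertereraax/ → fofejertereraaxi.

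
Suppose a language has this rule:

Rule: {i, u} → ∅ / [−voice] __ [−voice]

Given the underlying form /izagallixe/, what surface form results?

No segment of /izagallixe/ meets the structural description of the rule, so the form surfaces unchanged.

izagallixe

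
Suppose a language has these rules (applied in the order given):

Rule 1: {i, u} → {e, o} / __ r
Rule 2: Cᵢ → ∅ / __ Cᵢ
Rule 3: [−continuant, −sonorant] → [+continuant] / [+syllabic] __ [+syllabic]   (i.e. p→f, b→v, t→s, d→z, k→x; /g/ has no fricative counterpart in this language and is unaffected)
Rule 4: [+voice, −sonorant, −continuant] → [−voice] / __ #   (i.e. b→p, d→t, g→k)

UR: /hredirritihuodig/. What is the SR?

Rule 1 (pre-rhotic lowering): /i/ is a high vowel immediately before /r/, so it lowers to [e]. /hredirritihuodig/ → hrederritihuodig.
Rule 2 (degemination): /rr/ is a geminate; the first /r/ deletes. /hrederritihuodig/ → hrederitihuodig.
Rule 3 (intervocalic spirantization): /d/ is a stop between vowels /e/ and /e/, so it spirantizes to the fricative [z]. /t/ is a stop between vowels /i/ and /i/, so it spirantizes to the fricative [s]. /d/ is a stop between vowels /o/ and /i/, so it spirantizes to the fricative [z]. /hrederitihuodig/ → hrezerisihuozig.
Rule 4 (final devoicing): /g/ is a voiced stop in word-final position, so it devoices to [k]. /hrezerisihuozig/ → hrezerisihuozik.

hrezerisihuozik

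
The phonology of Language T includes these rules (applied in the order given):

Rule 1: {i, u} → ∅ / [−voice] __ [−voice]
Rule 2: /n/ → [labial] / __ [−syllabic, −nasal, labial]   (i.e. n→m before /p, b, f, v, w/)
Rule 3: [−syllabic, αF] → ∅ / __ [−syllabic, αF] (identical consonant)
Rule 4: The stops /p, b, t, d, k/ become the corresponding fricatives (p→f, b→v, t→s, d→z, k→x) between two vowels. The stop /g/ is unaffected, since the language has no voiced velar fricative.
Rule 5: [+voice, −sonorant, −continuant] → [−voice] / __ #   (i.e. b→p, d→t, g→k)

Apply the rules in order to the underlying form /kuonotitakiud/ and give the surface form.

kuonosaxiut

Rule 1 (high vowel syncope): /i/ is a high vowel flanked by voiceless consonants /t/ and /t/, so it deletes. /kuonotitakiud/ → kuonottakiud.
Rule 2 (nasal place assimilation): no segment meets the environment; /kuonottakiud/ is unchanged.
Rule 3 (degemination): /tt/ is a geminate; the first /t/ deletes. /kuonottakiud/ → kuonotakiud.
Rule 4 (intervocalic spirantization): /t/ is a stop between vowels /o/ and /a/, so it spirantizes to the fricative [s]. /k/ is a stop between vowels /a/ and /i/, so it spirantizes to the fricative [x]. /kuonotakiud/ → kuonosaxiud.
Rule 5 (final devoicing): /d/ is a voiced stop in word-final position, so it devoices to [t]. /kuonosaxiud/ → kuonosaxiut.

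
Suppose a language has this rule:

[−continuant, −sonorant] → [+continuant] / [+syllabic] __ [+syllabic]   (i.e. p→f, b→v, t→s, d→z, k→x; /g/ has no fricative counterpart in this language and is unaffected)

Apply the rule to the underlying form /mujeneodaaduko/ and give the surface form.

/d/ is a stop between vowels /o/ and /a/, so it spirantizes to the fricative [z].
/d/ is a stop between vowels /a/ and /u/, so it spirantizes to the fricative [z].
/k/ is a stop between vowels /u/ and /o/, so it spirantizes to the fricative [x].
Surface form: [mujeneozaazuxo].

mujeneozaazuxo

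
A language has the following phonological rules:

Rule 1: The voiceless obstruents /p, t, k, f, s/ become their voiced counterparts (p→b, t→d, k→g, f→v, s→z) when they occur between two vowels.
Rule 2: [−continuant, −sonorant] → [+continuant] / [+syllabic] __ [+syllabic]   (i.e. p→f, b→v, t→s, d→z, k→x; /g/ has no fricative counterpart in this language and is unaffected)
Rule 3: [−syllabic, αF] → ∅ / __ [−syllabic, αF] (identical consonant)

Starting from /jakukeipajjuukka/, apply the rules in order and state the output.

Rule 1 (intervocalic voicing): /k/ is a voiceless obstruent between vowels /a/ and /u/, so it voices to [g]. /k/ is a voiceless obstruent between vowels /u/ and /e/, so it voices to [g]. /p/ is a voiceless obstruent between vowels /i/ and /a/, so it voices to [b]. /jakukeipajjuukka/ → jagugeibajjuukka.
Rule 2 (intervocalic spirantization): /b/ is a stop between vowels /i/ and /a/, so it spirantizes to the fricative [v]. /jagugeibajjuukka/ → jagugeivajjuukka.
Rule 3 (degemination): /jj/ is a geminate; the first /j/ deletes. /kk/ is a geminate; the first /k/ deletes. /jagugeivajjuukka/ → jagugeivajuuka.

jagugeivajuuka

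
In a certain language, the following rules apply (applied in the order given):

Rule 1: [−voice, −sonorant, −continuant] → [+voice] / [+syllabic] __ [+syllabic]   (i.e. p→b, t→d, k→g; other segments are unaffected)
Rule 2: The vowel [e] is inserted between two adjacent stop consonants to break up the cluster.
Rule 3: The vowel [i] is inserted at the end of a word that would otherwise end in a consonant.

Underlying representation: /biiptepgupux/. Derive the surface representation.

Rule 1 (intervocalic voicing): /p/ is a voiceless stop between vowels /u/ and /u/, so it voices to [b]. /biiptepgupux/ → biiptepgubux.
Rule 2 (stop-cluster e-epenthesis): /p/ and /t/ form a stop–stop cluster, so [e] is inserted between them. /p/ and /g/ form a stop–stop cluster, so [e] is inserted between them. /biiptepgubux/ → biipetepegubux.
Rule 3 (final i-epenthesis): the form ends in the consonant /x/, so [i] is inserted word-finally. /biipetepegubux/ → biipetepegubuxi.

biipetepegubuxi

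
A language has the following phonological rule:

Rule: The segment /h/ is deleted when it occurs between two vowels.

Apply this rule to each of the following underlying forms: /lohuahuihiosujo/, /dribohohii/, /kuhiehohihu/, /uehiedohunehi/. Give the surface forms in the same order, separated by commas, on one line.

/lohuahuihiosujo/: /h/ occurs between vowels /o/ and /u/, so it deletes. /h/ occurs between vowels /a/ and /u/, so it deletes. /h/ occurs between vowels /i/ and /i/, so it deletes. → [louauiiosujo].
/dribohohii/: /h/ occurs between vowels /o/ and /o/, so it deletes. /h/ occurs between vowels /o/ and /i/, so it deletes. → [dribooii].
/kuhiehohihu/: /h/ occurs between vowels /u/ and /i/, so it deletes. /h/ occurs between vowels /e/ and /o/, so it deletes. /h/ occurs between vowels /o/ and /i/, so it deletes. /h/ occurs between vowels /i/ and /u/, so it deletes. → [kuieoiu].
/uehiedohunehi/: /h/ occurs between vowels /e/ and /i/, so it deletes. /h/ occurs between vowels /o/ and /u/, so it deletes. /h/ occurs between vowels /e/ and /i/, so it deletes. → [ueiedounei].

louauiiosujo, dribooii, kuieoiu, ueiedounei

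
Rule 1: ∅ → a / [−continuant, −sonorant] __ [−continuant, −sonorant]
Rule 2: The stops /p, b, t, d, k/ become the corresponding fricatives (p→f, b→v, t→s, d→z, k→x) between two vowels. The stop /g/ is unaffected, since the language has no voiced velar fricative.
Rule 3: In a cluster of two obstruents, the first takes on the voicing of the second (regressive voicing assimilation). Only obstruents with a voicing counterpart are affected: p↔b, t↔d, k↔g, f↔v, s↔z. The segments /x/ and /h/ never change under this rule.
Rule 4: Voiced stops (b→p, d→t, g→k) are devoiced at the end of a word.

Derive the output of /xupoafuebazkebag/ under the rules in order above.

xufoafuevaskevak

Rule 1 (stop-cluster a-epenthesis): no segment meets the environment; /xupoafuebazkebag/ is unchanged.
Rule 2 (intervocalic spirantization): /p/ is a stop between vowels /u/ and /o/, so it spirantizes to the fricative [f]. /b/ is a stop between vowels /e/ and /a/, so it spirantizes to the fricative [v]. /b/ is a stop between vowels /e/ and /a/, so it spirantizes to the fricative [v]. /xupoafuebazkebag/ → xufoafuevazkevag.
Rule 3 (regressive voicing assimilation): /z/ precedes the voiceless obstruent /k/, so it devoices to [s] by assimilation. /xufoafuevazkevag/ → xufoafuevaskevag.
Rule 4 (final devoicing): /g/ is a voiced stop in word-final position, so it devoices to [k]. /xufoafuevaskevag/ → xufoafuevaskevak.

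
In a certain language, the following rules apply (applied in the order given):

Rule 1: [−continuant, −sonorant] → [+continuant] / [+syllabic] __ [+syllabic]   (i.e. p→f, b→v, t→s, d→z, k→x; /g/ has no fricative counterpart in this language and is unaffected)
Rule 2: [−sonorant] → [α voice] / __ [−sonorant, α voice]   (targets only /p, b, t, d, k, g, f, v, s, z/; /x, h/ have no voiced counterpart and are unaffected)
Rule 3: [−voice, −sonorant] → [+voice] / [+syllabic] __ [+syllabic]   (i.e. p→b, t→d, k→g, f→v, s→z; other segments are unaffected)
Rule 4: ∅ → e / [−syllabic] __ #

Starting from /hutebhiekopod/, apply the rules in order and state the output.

huzephiexovode

Rule 1 (intervocalic spirantization): /t/ is a stop between vowels /u/ and /e/, so it spirantizes to the fricative [s]. /k/ is a stop between vowels /e/ and /o/, so it spirantizes to the fricative [x]. /p/ is a stop between vowels /o/ and /o/, so it spirantizes to the fricative [f]. /hutebhiekopod/ → husebhiexofod.
Rule 2 (regressive voicing assimilation): /b/ precedes the voiceless obstruent /h/, so it devoices to [p] by assimilation. /husebhiexofod/ → husephiexofod.
Rule 3 (intervocalic voicing): /s/ is a voiceless obstruent between vowels /u/ and /e/, so it voices to [z]. /f/ is a voiceless obstruent between vowels /o/ and /o/, so it voices to [v]. /husephiexofod/ → huzephiexovod.
Rule 4 (final e-epenthesis): the form ends in the consonant /d/, so [e] is inserted word-finally. /huzephiexovod/ → huzephiexovode.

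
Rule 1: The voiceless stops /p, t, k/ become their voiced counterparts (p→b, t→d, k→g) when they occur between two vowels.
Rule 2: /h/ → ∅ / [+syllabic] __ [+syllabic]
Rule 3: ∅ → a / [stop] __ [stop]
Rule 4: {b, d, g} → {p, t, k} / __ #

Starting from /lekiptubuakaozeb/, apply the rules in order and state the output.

Rule 1 (intervocalic voicing): /k/ is a voiceless stop between vowels /e/ and /i/, so it voices to [g]. /k/ is a voiceless stop between vowels /a/ and /a/, so it voices to [g]. /lekiptubuakaozeb/ → legiptubuagaozeb.
Rule 2 (intervocalic h-deletion): no segment meets the environment; /legiptubuagaozeb/ is unchanged.
Rule 3 (stop-cluster a-epenthesis): /p/ and /t/ form a stop–stop cluster, so [a] is inserted between them. /legiptubuagaozeb/ → legipatubuagaozeb.
Rule 4 (final devoicing): /b/ is a voiced stop in word-final position, so it devoices to [p]. /legipatubuagaozeb/ → legipatubuagaozep.

legipatubuagaozep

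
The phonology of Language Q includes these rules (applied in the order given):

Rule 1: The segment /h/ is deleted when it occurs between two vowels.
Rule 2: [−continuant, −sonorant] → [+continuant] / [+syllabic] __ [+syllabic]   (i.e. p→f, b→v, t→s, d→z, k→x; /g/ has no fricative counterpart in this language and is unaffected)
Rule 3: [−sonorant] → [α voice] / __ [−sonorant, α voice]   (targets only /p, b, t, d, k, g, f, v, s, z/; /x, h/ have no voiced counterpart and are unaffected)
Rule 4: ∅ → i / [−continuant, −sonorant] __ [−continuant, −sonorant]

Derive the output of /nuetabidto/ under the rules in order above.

nuesavitito

Rule 1 (intervocalic h-deletion): no segment meets the environment; /nuetabidto/ is unchanged.
Rule 2 (intervocalic spirantization): /t/ is a stop between vowels /e/ and /a/, so it spirantizes to the fricative [s]. /b/ is a stop between vowels /a/ and /i/, so it spirantizes to the fricative [v]. /nuetabidto/ → nuesavidto.
Rule 3 (regressive voicing assimilation): /d/ precedes the voiceless obstruent /t/, so it devoices to [t] by assimilation. /nuesavidto/ → nuesavitto.
Rule 4 (stop-cluster i-epenthesis): /t/ and /t/ form a stop–stop cluster, so [i] is inserted between them. /nuesavitto/ → nuesavitito.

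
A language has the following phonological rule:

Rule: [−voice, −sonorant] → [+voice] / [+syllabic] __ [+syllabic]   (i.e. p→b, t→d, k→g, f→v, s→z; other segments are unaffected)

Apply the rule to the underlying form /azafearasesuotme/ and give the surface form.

azavearazezuotme

/f/ is a voiceless obstruent between vowels /a/ and /e/, so it voices to [v].
/s/ is a voiceless obstruent between vowels /a/ and /e/, so it voices to [z].
/s/ is a voiceless obstruent between vowels /e/ and /u/, so it voices to [z].
The other instance of /t/ does not occur in the required environment and remains unchanged.
Surface form: [azavearazezuotme].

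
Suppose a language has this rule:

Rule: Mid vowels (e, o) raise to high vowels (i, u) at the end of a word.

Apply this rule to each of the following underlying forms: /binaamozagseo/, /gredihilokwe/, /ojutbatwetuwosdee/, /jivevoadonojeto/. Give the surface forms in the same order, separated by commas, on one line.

binaamozagseu, gredihilokwi, ojutbatwetuwosdei, jivevoadonojetu

/binaamozagseo/: /o/ is a mid vowel in word-final position, so it raises to [u]. → [binaamozagseu].
/gredihilokwe/: /e/ is a mid vowel in word-final position, so it raises to [i]. → [gredihilokwi].
/ojutbatwetuwosdee/: /e/ is a mid vowel in word-final position, so it raises to [i]. → [ojutbatwetuwosdei].
/jivevoadonojeto/: /o/ is a mid vowel in word-final position, so it raises to [u]. → [jivevoadonojetu].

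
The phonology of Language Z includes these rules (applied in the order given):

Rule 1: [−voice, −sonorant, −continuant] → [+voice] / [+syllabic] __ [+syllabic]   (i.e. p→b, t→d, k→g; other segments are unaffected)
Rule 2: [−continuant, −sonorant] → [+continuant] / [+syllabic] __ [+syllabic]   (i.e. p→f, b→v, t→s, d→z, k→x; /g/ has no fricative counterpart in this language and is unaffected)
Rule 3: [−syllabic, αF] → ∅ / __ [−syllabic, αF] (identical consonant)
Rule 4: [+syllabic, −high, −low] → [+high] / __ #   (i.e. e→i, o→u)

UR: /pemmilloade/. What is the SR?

pemiloazi

Rule 1 (intervocalic voicing): no segment meets the environment; /pemmilloade/ is unchanged.
Rule 2 (intervocalic spirantization): /d/ is a stop between vowels /a/ and /e/, so it spirantizes to the fricative [z]. /pemmilloade/ → pemmilloaze.
Rule 3 (degemination): /mm/ is a geminate; the first /m/ deletes. /ll/ is a geminate; the first /l/ deletes. /pemmilloaze/ → pemiloaze.
Rule 4 (final vowel raising): /e/ is a mid vowel in word-final position, so it raises to [i]. /pemiloaze/ → pemiloazi.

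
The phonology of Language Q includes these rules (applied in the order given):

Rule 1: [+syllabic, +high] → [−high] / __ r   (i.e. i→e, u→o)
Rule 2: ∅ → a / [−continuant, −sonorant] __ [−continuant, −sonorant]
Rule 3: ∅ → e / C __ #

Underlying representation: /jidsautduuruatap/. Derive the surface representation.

jidsautaduoruatape

Rule 1 (pre-rhotic lowering): /u/ is a high vowel immediately before /r/, so it lowers to [o]. /jidsautduuruatap/ → jidsautduoruatap.
Rule 2 (stop-cluster a-epenthesis): /t/ and /d/ form a stop–stop cluster, so [a] is inserted between them. /jidsautduoruatap/ → jidsautaduoruatap.
Rule 3 (final e-epenthesis): the form ends in the consonant /p/, so [e] is inserted word-finally. /jidsautaduoruatap/ → jidsautaduoruatape.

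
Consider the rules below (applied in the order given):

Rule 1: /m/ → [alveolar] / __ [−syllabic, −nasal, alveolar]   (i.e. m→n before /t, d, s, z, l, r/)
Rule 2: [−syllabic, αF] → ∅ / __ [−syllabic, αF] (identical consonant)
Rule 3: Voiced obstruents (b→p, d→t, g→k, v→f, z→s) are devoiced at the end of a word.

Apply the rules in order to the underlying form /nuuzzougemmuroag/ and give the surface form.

nuuzougemuroak

Rule 1 (nasal place assimilation): no segment meets the environment; /nuuzzougemmuroag/ is unchanged.
Rule 2 (degemination): /zz/ is a geminate; the first /z/ deletes. /mm/ is a geminate; the first /m/ deletes. /nuuzzougemmuroag/ → nuuzougemuroag.
Rule 3 (final devoicing): /g/ is a voiced obstruent in word-final position, so it devoices to [k]. /nuuzougemuroag/ → nuuzougemuroak.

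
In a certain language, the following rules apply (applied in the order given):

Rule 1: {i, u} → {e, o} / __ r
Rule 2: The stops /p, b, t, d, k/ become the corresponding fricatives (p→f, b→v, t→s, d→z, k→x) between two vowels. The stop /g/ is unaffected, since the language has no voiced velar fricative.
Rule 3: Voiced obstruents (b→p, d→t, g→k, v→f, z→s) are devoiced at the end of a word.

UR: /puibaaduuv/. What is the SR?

Rule 1 (pre-rhotic lowering): no segment meets the environment; /puibaaduuv/ is unchanged.
Rule 2 (intervocalic spirantization): /b/ is a stop between vowels /i/ and /a/, so it spirantizes to the fricative [v]. /d/ is a stop between vowels /a/ and /u/, so it spirantizes to the fricative [z]. /puibaaduuv/ → puivaazuuv.
Rule 3 (final devoicing): /v/ is a voiced obstruent in word-final position, so it devoices to [f]. /puivaazuuv/ → puivaazuuf.

puivaazuuf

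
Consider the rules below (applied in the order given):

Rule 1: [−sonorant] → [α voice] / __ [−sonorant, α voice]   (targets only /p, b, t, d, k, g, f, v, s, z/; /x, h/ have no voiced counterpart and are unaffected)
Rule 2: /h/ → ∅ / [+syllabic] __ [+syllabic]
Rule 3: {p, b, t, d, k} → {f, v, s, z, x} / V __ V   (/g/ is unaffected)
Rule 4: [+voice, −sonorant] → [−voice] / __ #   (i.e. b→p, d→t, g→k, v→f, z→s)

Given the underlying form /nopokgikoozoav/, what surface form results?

nofoggixoozoaf

Rule 1 (regressive voicing assimilation): /k/ precedes the voiced obstruent /g/, so it voices to [g] by assimilation. /nopokgikoozoav/ → nopoggikoozoav.
Rule 2 (intervocalic h-deletion): no segment meets the environment; /nopoggikoozoav/ is unchanged.
Rule 3 (intervocalic spirantization): /p/ is a stop between vowels /o/ and /o/, so it spirantizes to the fricative [f]. /k/ is a stop between vowels /i/ and /o/, so it spirantizes to the fricative [x]. /nopoggikoozoav/ → nofoggixoozoav.
Rule 4 (final devoicing): /v/ is a voiced obstruent in word-final position, so it devoices to [f]. /nofoggixoozoav/ → nofoggixoozoaf.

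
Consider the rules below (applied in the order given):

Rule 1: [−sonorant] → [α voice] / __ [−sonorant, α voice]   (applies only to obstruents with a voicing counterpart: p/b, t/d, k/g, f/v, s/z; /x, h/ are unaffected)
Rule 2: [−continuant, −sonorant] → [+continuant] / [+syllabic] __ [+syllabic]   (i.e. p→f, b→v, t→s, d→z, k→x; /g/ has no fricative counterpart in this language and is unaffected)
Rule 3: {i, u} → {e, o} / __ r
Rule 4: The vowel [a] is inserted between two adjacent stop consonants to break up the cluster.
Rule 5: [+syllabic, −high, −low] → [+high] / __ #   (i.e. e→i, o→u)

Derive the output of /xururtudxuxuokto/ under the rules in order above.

Rule 1 (regressive voicing assimilation): /d/ precedes the voiceless obstruent /x/, so it devoices to [t] by assimilation. /xururtudxuxuokto/ → xururtutxuxuokto.
Rule 2 (intervocalic spirantization): no segment meets the environment; /xururtutxuxuokto/ is unchanged.
Rule 3 (pre-rhotic lowering): /u/ is a high vowel immediately before /r/, so it lowers to [o]. /u/ is a high vowel immediately before /r/, so it lowers to [o]. /xururtutxuxuokto/ → xorortutxuxuokto.
Rule 4 (stop-cluster a-epenthesis): /k/ and /t/ form a stop–stop cluster, so [a] is inserted between them. /xorortutxuxuokto/ → xorortutxuxuokato.
Rule 5 (final vowel raising): /o/ is a mid vowel in word-final position, so it raises to [u]. /xorortutxuxuokato/ → xorortutxuxuokatu.

xorortutxuxuokatu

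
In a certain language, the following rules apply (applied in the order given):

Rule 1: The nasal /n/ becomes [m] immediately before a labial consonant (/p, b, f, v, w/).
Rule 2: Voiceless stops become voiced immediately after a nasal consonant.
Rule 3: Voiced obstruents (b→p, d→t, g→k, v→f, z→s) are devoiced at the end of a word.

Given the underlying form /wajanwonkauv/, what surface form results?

Rule 1 (nasal place assimilation): /n/ precedes the labial consonant /w/, so it assimilates in place to [m]. /wajanwonkauv/ → wajamwonkauv.
Rule 2 (post-nasal voicing): /k/ is a voiceless stop immediately after the nasal /n/, so it voices to [g]. /wajamwonkauv/ → wajamwongauv.
Rule 3 (final devoicing): /v/ is a voiced obstruent in word-final position, so it devoices to [f]. /wajamwongauv/ → wajamwongauf.

wajamwongauf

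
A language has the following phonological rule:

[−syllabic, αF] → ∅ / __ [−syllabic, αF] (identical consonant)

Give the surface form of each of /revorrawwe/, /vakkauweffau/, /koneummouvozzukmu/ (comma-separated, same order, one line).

/revorrawwe/: /rr/ is a geminate; the first /r/ deletes. /ww/ is a geminate; the first /w/ deletes. → [revorawe].
/vakkauweffau/: /kk/ is a geminate; the first /k/ deletes. /ff/ is a geminate; the first /f/ deletes. → [vakauwefau].
/koneummouvozzukmu/: /mm/ is a geminate; the first /m/ deletes. /zz/ is a geminate; the first /z/ deletes. → [koneumouvozukmu].

revorawe, vakauwefau, koneumouvozukmu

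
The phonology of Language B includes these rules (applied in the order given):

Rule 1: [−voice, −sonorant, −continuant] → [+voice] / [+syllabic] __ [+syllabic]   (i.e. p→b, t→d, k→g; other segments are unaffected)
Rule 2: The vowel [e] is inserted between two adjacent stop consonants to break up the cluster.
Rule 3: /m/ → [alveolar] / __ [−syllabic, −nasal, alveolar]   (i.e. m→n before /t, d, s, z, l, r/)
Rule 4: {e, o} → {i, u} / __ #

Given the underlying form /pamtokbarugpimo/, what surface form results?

pantokebarugepimu

Rule 1 (intervocalic voicing): no segment meets the environment; /pamtokbarugpimo/ is unchanged.
Rule 2 (stop-cluster e-epenthesis): /k/ and /b/ form a stop–stop cluster, so [e] is inserted between them. /g/ and /p/ form a stop–stop cluster, so [e] is inserted between them. /pamtokbarugpimo/ → pamtokebarugepimo.
Rule 3 (nasal place assimilation): /m/ precedes the alveolar consonant /t/, so it assimilates in place to [n]. /pamtokebarugepimo/ → pantokebarugepimo.
Rule 4 (final vowel raising): /o/ is a mid vowel in word-final position, so it raises to [u]. /pantokebarugepimo/ → pantokebarugepimu.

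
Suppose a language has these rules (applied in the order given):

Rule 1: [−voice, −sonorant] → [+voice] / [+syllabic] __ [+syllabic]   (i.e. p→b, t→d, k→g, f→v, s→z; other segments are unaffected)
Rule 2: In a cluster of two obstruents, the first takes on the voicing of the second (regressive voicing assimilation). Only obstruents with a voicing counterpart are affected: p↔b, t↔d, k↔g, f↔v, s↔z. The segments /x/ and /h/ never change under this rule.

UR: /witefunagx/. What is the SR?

widevunakx

Rule 1 (intervocalic voicing): /t/ is a voiceless obstruent between vowels /i/ and /e/, so it voices to [d]. /f/ is a voiceless obstruent between vowels /e/ and /u/, so it voices to [v]. /witefunagx/ → widevunagx.
Rule 2 (regressive voicing assimilation): /g/ precedes the voiceless obstruent /x/, so it devoices to [k] by assimilation. /widevunagx/ → widevunakx.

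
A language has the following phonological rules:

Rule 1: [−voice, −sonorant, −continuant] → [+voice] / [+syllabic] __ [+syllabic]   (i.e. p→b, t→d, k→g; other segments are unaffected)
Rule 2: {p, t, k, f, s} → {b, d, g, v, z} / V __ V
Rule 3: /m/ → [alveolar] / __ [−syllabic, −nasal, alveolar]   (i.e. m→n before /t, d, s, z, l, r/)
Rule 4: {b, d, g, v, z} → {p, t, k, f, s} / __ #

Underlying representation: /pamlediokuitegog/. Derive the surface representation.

Rule 1 (intervocalic voicing): /k/ is a voiceless stop between vowels /o/ and /u/, so it voices to [g]. /t/ is a voiceless stop between vowels /i/ and /e/, so it voices to [d]. /pamlediokuitegog/ → pamledioguidegog.
Rule 2 (intervocalic voicing): no segment meets the environment; /pamledioguidegog/ is unchanged.
Rule 3 (nasal place assimilation): /m/ precedes the alveolar consonant /l/, so it assimilates in place to [n]. /pamledioguidegog/ → panledioguidegog.
Rule 4 (final devoicing): /g/ is a voiced obstruent in word-final position, so it devoices to [k]. /panledioguidegog/ → panledioguidegok.

panledioguidegok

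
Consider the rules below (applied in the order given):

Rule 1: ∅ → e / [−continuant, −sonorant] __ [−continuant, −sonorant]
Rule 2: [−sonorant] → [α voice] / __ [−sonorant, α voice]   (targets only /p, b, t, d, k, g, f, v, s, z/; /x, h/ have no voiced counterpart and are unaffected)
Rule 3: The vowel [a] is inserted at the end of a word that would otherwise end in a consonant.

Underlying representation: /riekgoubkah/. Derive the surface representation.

riekegoubekaha

Rule 1 (stop-cluster e-epenthesis): /k/ and /g/ form a stop–stop cluster, so [e] is inserted between them. /b/ and /k/ form a stop–stop cluster, so [e] is inserted between them. /riekgoubkah/ → riekegoubekah.
Rule 2 (regressive voicing assimilation): no segment meets the environment; /riekegoubekah/ is unchanged.
Rule 3 (final a-epenthesis): the form ends in the consonant /h/, so [a] is inserted word-finally. /riekegoubekah/ → riekegoubekaha.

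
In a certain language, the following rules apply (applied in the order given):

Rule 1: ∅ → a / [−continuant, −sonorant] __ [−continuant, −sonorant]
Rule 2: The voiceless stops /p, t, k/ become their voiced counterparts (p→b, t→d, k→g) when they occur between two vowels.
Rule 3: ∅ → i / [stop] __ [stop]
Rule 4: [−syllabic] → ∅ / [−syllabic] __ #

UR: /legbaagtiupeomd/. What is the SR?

Rule 1 (stop-cluster a-epenthesis): /g/ and /b/ form a stop–stop cluster, so [a] is inserted between them. /g/ and /t/ form a stop–stop cluster, so [a] is inserted between them. /legbaagtiupeomd/ → legabaagatiupeomd.
Rule 2 (intervocalic voicing): /t/ is a voiceless stop between vowels /a/ and /i/, so it voices to [d]. /p/ is a voiceless stop between vowels /u/ and /e/, so it voices to [b]. /legabaagatiupeomd/ → legabaagadiubeomd.
Rule 3 (stop-cluster i-epenthesis): no segment meets the environment; /legabaagadiubeomd/ is unchanged.
Rule 4 (final cluster simplification): /d/ is the second consonant of a word-final cluster /md/, so it deletes. /legabaagadiubeomd/ → legabaagadiubeom.

legabaagadiubeom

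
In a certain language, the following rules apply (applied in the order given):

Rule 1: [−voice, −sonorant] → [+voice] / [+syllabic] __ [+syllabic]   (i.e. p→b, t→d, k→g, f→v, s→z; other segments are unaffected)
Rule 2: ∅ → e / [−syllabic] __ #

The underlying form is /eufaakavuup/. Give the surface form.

euvaagavuupe

Rule 1 (intervocalic voicing): /f/ is a voiceless obstruent between vowels /u/ and /a/, so it voices to [v]. /k/ is a voiceless obstruent between vowels /a/ and /a/, so it voices to [g]. /eufaakavuup/ → euvaagavuup.
Rule 2 (final e-epenthesis): the form ends in the consonant /p/, so [e] is inserted word-finally. /euvaagavuup/ → euvaagavuupe.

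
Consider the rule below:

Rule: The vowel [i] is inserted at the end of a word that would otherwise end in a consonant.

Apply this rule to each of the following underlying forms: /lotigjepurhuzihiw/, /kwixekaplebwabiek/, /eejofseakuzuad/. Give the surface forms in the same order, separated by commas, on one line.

lotigjepurhuzihiwi, kwixekaplebwabieki, eejofseakuzuadi

/lotigjepurhuzihiw/: the form ends in the consonant /w/, so [i] is inserted word-finally. → [lotigjepurhuzihiwi].
/kwixekaplebwabiek/: the form ends in the consonant /k/, so [i] is inserted word-finally. → [kwixekaplebwabieki].
/eejofseakuzuad/: the form ends in the consonant /d/, so [i] is inserted word-finally. → [eejofseakuzuadi].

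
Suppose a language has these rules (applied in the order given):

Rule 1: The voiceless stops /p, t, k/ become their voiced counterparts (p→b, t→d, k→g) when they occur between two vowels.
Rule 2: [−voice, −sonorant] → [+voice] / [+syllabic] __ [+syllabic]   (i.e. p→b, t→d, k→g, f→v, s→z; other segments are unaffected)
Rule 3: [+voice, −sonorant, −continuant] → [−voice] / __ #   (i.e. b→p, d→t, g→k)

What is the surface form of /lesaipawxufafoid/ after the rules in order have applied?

Rule 1 (intervocalic voicing): /p/ is a voiceless stop between vowels /i/ and /a/, so it voices to [b]. /lesaipawxufafoid/ → lesaibawxufafoid.
Rule 2 (intervocalic voicing): /s/ is a voiceless obstruent between vowels /e/ and /a/, so it voices to [z]. /f/ is a voiceless obstruent between vowels /u/ and /a/, so it voices to [v]. /f/ is a voiceless obstruent between vowels /a/ and /o/, so it voices to [v]. /lesaibawxufafoid/ → lezaibawxuvavoid.
Rule 3 (final devoicing): /d/ is a voiced stop in word-final position, so it devoices to [t]. /lezaibawxuvavoid/ → lezaibawxuvavoit.

lezaibawxuvavoit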